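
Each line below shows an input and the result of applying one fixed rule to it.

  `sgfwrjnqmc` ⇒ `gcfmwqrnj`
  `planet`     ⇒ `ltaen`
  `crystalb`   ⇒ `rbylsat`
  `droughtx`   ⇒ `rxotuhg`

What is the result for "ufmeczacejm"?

The pattern: delete the first character, then take characters alternately from the front and the back (1st, last, 2nd, 2nd-last, ...).
"ufmeczacejm" → "fmeczacejm" → "fmmjeeccza".

fmmjeeccza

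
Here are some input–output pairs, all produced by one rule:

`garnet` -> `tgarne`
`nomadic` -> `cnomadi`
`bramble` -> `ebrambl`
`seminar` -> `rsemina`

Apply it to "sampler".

rsample

The rule is to move the last character to the front.
For "sampler" the result is "rsample".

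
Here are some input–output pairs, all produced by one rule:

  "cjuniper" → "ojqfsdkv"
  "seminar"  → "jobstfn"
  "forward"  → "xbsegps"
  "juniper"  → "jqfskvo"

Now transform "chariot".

The transformation: shift every letter 1 place forward in the alphabet (wrapping around), then move the first 3 characters to the end (rotate left by 3).
For "chariot", step one produces "dibsjpu"; step two turns that into "sjpudib".

sjpudib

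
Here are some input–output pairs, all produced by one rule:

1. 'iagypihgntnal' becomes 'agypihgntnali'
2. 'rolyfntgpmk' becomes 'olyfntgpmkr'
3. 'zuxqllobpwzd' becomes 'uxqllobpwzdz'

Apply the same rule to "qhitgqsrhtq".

Rule — move the first character to the end.
Doing the same to "qhitgqsrhtq": "hitgqsrhtqq".

hitgqsrhtqq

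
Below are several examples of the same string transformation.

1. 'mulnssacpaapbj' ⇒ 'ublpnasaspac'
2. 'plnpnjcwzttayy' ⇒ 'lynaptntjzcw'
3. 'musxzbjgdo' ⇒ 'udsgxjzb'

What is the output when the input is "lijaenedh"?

Each output is the input with this applied: take characters alternately from the front and the back (1st, last, 2nd, 2nd-last, ...), then delete the first 2 characters.
Working it through for "lijaenedh": intermediate "lhidjeane", final "idjeane".

idjeane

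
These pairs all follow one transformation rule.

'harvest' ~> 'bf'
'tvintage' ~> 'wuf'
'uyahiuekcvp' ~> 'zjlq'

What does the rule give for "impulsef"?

nmg

The pattern: keep one character in every 3, starting at position 2 (positions 2nd, 5th, 8th, ...), then shift every letter 1 place forward in the alphabet (wrapping around).
For "impulsef", step one produces "mlf"; step two turns that into "nmg".
(Check on "harvest": → "ae" → "bf" ✓)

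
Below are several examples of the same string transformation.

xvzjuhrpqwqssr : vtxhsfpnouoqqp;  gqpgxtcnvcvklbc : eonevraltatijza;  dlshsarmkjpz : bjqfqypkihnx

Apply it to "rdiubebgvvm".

pbgszczettk

What's happening: shift every letter 2 places backward in the alphabet (wrapping around).
On "rdiubebgvvm" that produces "pbgszczettk".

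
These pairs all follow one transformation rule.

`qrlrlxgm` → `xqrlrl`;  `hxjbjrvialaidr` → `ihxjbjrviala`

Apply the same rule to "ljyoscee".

The pattern: delete the last 2 characters, then move the last character to the front.
Starting from "ljyoscee": after the first operation, "ljyosc"; after the second, "cljyos".

cljyos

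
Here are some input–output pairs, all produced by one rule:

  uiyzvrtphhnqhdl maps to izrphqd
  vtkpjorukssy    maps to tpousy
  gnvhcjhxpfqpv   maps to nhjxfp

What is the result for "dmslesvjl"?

mlsj

Rule — keep every other character starting from the second (positions 2nd, 4th, 6th, ...).
For "dmslesvjl" the result is "mlsj".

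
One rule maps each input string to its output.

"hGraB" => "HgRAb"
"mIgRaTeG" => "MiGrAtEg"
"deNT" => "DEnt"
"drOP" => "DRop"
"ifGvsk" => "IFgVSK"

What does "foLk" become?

FOlK

The pattern: flip the case of every letter.
Applying that to "foLk" gives "FOlK".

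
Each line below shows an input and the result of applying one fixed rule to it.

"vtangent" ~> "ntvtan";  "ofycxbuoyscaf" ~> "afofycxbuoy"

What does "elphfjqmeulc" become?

The rule is to move the last 2 characters to the front (rotate right by 2), then delete the last 2 characters.
On "elphfjqmeulc": the first step gives "lcelphfjqmeu", and the second then gives "lcelphfjqm".

lcelphfjqm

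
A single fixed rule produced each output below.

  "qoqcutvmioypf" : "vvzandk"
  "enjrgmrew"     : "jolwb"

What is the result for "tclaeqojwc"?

yqjtb

The pattern: shift every letter 5 places forward in the alphabet (wrapping around), then keep every other character starting from the first (positions 1st, 3rd, 5th, ...).
For "tclaeqojwc", step one produces "yhqfjvtobh"; step two turns that into "yqjtb".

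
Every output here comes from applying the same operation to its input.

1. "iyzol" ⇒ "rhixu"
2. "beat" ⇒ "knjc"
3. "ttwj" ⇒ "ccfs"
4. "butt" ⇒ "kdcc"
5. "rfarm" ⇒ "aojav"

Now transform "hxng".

qgwp

The transformation: shift every letter 9 places forward in the alphabet (wrapping around).
For "hxng" the result is "qgwp".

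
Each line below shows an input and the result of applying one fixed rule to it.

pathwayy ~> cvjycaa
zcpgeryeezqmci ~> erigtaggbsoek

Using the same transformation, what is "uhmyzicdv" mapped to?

Each output is the input with this applied: delete the first character, then shift every letter 2 places forward in the alphabet (wrapping around).
Working it through for "uhmyzicdv": intermediate "hmyzicdv", final "joabkefx".

joabkefx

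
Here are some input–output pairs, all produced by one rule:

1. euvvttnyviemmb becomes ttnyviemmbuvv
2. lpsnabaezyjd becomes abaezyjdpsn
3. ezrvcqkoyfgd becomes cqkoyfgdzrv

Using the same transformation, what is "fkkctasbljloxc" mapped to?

tasbljloxckkc

Rule — delete the first character, then move the first 3 characters to the end (rotate left by 3).
Starting from "fkkctasbljloxc": after the first operation, "kkctasbljloxc"; after the second, "tasbljloxckkc".
(Check on "lpsnabaezyjd": → "psnabaezyjd" → "abaezyjdpsn" ✓)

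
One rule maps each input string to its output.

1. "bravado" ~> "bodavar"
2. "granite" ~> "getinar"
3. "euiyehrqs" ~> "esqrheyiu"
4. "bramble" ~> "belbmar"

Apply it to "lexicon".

lnocixe

The rule is to move the first character to the end, then reverse the string.
On "lexicon" that produces "lnocixe".
(Check on "granite": → "raniteg" → "getinar" ✓)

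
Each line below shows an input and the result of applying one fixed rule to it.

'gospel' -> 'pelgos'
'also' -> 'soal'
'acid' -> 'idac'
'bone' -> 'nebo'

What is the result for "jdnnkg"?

nkgjdn

Rule — swap the front and back halves of the string.
On "jdnnkg" that produces "nkgjdn".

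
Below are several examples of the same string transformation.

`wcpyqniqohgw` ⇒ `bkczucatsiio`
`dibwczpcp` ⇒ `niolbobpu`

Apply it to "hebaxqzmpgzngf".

nmjclybslzsrtq

Looking at the pairs, the operation is to move the first 2 characters to the end (rotate left by 2), then shift every letter 12 places forward in the alphabet (wrapping around).
On "hebaxqzmpgzngf": the first step gives "baxqzmpgzngfhe", and the second then gives "nmjclybslzsrtq".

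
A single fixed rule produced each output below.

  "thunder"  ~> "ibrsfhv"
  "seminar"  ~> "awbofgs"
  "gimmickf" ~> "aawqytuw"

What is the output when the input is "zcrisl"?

fwgznq

Rule — shift every letter 12 places backward in the alphabet (wrapping around), then move the first 2 characters to the end (rotate left by 2).
"zcrisl" → "nqfwgz" → "fwgznq".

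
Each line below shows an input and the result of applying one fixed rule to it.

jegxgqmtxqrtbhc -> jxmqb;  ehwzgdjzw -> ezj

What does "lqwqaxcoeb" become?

lqcb

The transformation: keep one character in every 3, starting at position 1 (positions 1st, 4th, 7th, ...).
Doing the same to "lqwqaxcoeb": "lqcb".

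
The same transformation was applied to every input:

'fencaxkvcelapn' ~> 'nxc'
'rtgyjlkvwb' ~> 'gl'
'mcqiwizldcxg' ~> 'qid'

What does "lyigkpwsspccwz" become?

ips

Rule — delete the last 3 characters, then keep one character in every 3, starting at position 3 (positions 3rd, 6th, 9th, ...).
"lyigkpwsspccwz" → "lyigkpwsspc" → "ips".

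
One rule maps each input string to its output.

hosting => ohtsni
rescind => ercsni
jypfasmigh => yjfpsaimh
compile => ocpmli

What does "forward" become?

What's happening: swap each adjacent pair of characters (1↔2, 3↔4, ...), then delete the last character.
Working it through for "forward": intermediate "ofwrrad", final "ofwrra".

ofwrra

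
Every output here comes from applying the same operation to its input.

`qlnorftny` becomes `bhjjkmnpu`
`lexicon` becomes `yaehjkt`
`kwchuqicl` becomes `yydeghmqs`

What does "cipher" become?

In each case the input is transformed by: sort the characters into alphabetical order, then shift every letter 4 places backward in the alphabet (wrapping around).
Starting from "cipher": after the first operation, "cehipr"; after the second, "yadeln".

yadeln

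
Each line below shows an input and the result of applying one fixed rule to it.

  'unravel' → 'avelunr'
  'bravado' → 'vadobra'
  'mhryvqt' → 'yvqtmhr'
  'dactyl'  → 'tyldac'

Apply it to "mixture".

Each output is the input with this applied: move the first 3 characters to the end (rotate left by 3).
Applying that to "mixture" gives "turemix".

turemix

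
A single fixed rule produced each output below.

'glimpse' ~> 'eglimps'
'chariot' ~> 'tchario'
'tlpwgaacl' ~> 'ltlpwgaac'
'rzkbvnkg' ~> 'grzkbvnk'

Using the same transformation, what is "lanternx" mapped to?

xlantern

The pattern: move the last character to the front.
So "lanternx" becomes "xlantern".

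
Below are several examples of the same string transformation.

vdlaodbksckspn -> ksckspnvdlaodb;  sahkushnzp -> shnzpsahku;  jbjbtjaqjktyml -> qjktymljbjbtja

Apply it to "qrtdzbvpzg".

bvpzgqrtdz

The rule is to swap the front and back halves of the string.
Doing the same to "qrtdzbvpzg": "bvpzgqrtdz".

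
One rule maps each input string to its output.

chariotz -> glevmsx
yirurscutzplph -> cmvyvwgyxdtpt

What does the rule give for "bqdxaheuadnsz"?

Each output is the input with this applied: delete the last character, then shift every letter 4 places forward in the alphabet (wrapping around).
On "bqdxaheuadnsz" that produces "fuhbeliyehrw".
(Check on "chariotz": → "chariot" → "glevmsx" ✓)

fuhbeliyehrw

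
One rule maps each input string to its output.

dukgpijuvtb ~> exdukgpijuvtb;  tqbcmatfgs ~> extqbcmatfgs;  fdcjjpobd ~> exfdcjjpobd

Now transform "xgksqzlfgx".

exxgksqzlfgx

In each case the input is transformed by: prepend "ex".
Doing the same to "xgksqzlfgx": "exxgksqzlfgx".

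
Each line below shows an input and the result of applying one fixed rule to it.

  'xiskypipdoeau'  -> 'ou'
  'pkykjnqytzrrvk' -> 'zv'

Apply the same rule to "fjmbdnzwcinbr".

Each output is the input with this applied: keep one character in every 3, starting at position 1 (positions 1st, 4th, 7th, ...), then delete the first 3 characters.
"fjmbdnzwcinbr" → "fbzir" → "ir".

ir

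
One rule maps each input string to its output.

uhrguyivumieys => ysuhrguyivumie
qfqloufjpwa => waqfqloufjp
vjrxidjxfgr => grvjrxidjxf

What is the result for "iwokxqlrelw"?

lwiwokxqlre

Rule — move the last 2 characters to the front (rotate right by 2).
For "iwokxqlrelw" the result is "lwiwokxqlre".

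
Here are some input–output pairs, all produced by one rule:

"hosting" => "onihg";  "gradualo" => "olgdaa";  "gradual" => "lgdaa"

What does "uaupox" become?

upoa

In each case the input is transformed by: sort the characters into reverse alphabetical order, then delete the first 2 characters.
Working it through for "uaupox": intermediate "xuupoa", final "upoa".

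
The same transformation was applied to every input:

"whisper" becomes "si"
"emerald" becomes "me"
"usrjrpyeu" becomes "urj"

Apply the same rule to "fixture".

ui

Rule — sort the characters into reverse alphabetical order, then keep one character in every 3, starting at position 2 (positions 2nd, 5th, 8th, ...).
For "fixture", step one produces "xutrife"; step two turns that into "ui".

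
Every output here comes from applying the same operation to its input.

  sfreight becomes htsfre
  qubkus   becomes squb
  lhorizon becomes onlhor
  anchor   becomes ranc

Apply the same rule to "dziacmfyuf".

yufdziac

The transformation: swap the front and back halves of the string, then delete the first 2 characters.
Starting from "dziacmfyuf": after the first operation, "mfyufdziac"; after the second, "yufdziac".
(Check on "anchor": → "horanc" → "ranc" ✓)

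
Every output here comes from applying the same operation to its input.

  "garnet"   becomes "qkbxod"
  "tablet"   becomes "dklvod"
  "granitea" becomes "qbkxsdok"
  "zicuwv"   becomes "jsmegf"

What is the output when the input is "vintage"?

The transformation: shift every letter 10 places forward in the alphabet (wrapping around).
So "vintage" becomes "fsxdkqo".

fsxdkqo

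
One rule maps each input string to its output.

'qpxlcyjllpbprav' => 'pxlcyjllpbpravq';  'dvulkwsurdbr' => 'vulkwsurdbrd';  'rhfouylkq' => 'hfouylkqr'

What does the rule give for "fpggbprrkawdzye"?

Rule — move the first character to the end.
Doing the same to "fpggbprrkawdzye": "pggbprrkawdzyef".

pggbprrkawdzyef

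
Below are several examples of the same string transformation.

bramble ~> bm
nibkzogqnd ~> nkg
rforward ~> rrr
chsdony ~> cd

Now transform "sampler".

sp

Rule — move the last character to the front, then keep one character in every 3, starting at position 2 (positions 2nd, 5th, 8th, ...).
On "sampler": the first step gives "rsample", and the second then gives "sp".
(Check on "chsdony": → "ychsdon" → "cd" ✓)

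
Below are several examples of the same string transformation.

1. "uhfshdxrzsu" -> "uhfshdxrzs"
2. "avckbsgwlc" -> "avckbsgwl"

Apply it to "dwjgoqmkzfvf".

dwjgoqmkzfv

Each output is the input with this applied: delete the last character.
On "dwjgoqmkzfvf" that produces "dwjgoqmkzfv".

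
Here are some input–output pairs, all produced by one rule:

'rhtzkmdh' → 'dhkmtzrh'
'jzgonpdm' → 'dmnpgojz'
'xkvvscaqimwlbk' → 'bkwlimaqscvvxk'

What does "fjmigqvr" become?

vrgqmifj

What's happening: reverse the string, then swap each adjacent pair of characters (1↔2, 3↔4, ...).
For "fjmigqvr", step one produces "rvqgimjf"; step two turns that into "vrgqmifj".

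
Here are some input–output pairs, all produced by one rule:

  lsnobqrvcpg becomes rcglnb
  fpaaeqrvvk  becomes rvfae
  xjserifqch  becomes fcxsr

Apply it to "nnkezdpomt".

pmnkz

The transformation: keep every other character starting from the first (positions 1st, 3rd, 5th, ...), then move the first 3 characters to the end (rotate left by 3).
"nnkezdpomt" → "nkzpm" → "pmnkz".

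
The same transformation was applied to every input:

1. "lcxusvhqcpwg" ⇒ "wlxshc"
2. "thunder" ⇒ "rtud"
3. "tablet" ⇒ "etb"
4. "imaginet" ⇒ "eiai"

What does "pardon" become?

In each case the input is transformed by: keep every other character starting from the first (positions 1st, 3rd, 5th, ...), then move the last character to the front.
On "pardon" that produces "opr".

opr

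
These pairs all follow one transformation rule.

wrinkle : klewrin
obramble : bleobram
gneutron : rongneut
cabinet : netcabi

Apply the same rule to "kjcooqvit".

Rule — move the last 3 characters to the front (rotate right by 3).
Applying that to "kjcooqvit" gives "vitkjcooq".

vitkjcooq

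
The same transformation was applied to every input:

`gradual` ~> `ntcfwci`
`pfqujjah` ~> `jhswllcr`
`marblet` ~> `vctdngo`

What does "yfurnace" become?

ghwtpcea

The transformation: shift every letter 2 places forward in the alphabet (wrapping around), then swap the first and last characters.
For "yfurnace", step one produces "ahwtpceg"; step two turns that into "ghwtpcea".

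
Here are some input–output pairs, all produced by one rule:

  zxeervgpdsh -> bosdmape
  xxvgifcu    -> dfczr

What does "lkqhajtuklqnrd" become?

Looking at the pairs, the operation is to delete the first 3 characters, then shift every letter 3 places backward in the alphabet (wrapping around).
"lkqhajtuklqnrd" → "hajtuklqnrd" → "exgqrhinkoa".
(Check on "zxeervgpdsh": → "ervgpdsh" → "bosdmape" ✓)

exgqrhinkoa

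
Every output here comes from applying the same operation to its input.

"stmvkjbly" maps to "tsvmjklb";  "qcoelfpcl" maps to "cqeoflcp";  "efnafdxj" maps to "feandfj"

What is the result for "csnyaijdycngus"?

The transformation: swap each adjacent pair of characters (1↔2, 3↔4, ...), then delete the last character.
For "csnyaijdycngus", step one produces "scyniadjcygnsu"; step two turns that into "scyniadjcygns".

scyniadjcygns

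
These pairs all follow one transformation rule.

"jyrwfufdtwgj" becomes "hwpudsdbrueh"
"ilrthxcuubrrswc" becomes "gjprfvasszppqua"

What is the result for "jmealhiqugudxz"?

Each output is the input with this applied: shift every letter 2 places backward in the alphabet (wrapping around).
On "jmealhiqugudxz" that produces "hkcyjfgosesbvx".

hkcyjfgosesbvx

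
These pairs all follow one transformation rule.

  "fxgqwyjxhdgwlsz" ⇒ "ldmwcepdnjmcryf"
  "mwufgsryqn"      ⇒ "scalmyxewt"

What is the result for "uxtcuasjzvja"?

The transformation: shift every letter 6 places forward in the alphabet (wrapping around).
For "uxtcuasjzvja" the result is "adziagypfbpg".

adziagypfbpg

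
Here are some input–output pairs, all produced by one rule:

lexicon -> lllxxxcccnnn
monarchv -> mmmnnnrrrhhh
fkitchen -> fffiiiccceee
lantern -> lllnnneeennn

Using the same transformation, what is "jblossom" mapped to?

Looking at the pairs, the operation is to keep every other character starting from the first (positions 1st, 3rd, 5th, ...), then repeat every character 3 times.
Starting from "jblossom": after the first operation, "jlso"; after the second, "jjjlllsssooo".

jjjlllsssooo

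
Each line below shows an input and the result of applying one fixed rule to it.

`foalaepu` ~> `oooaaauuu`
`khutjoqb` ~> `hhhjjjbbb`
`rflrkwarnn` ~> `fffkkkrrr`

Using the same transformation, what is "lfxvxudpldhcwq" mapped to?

fffxxxppphhhqqq

The pattern: keep one character in every 3, starting at position 2 (positions 2nd, 5th, 8th, ...), then repeat every character 3 times.
Applying both steps to "lfxvxudpldhcwq": "fxphq", then "fffxxxppphhhqqq".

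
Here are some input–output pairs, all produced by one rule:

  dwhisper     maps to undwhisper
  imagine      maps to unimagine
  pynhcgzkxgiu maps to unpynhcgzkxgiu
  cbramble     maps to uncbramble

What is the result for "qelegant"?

unqelegant

Looking at the pairs, the operation is to prepend "un".
Doing the same to "qelegant": "unqelegant".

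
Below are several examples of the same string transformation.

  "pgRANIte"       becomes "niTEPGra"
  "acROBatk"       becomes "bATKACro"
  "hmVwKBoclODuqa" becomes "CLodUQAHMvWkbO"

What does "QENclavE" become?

The transformation: swap the front and back halves of the string, then flip the case of every letter.
Applying both steps to "QENclavE": "lavEQENc", then "LAVeqenC".

LAVeqenC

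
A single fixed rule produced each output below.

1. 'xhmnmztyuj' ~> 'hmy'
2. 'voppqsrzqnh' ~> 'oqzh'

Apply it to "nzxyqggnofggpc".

The pattern: keep one character in every 3, starting at position 2 (positions 2nd, 5th, 8th, ...).
Applying that to "nzxyqggnofggpc" gives "zqngc".

zqngc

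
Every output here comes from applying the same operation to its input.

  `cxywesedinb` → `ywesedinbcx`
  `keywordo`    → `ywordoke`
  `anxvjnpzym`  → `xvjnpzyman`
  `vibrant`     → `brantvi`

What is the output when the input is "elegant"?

Each output is the input with this applied: move the first 2 characters to the end (rotate left by 2).
So "elegant" becomes "egantel".

egantel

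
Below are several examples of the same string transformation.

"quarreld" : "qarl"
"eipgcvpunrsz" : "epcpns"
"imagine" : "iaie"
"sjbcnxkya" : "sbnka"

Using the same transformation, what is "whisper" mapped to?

wipr

The pattern: keep every other character starting from the first (positions 1st, 3rd, 5th, ...).
On "whisper" that produces "wipr".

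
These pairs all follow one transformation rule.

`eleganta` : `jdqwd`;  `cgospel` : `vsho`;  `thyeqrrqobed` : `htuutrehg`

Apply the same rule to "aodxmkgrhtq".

The rule is to shift every letter 3 places forward in the alphabet (wrapping around), then delete the first 3 characters.
"aodxmkgrhtq" → "drgapnjukwt" → "apnjukwt".

apnjukwt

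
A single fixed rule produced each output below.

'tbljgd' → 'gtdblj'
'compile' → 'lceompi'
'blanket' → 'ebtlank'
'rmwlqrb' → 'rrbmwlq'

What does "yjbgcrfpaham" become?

aymjbgcrfpah

What's happening: swap the first and last characters, then move the last 2 characters to the front (rotate right by 2).
Applying both steps to "yjbgcrfpaham": "mjbgcrfpahay", then "aymjbgcrfpah".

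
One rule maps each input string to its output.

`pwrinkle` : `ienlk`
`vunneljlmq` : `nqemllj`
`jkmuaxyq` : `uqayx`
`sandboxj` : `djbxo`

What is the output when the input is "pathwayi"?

hiwya

In each case the input is transformed by: delete the first 3 characters, then take characters alternately from the front and the back (1st, last, 2nd, 2nd-last, ...).
Applying both steps to "pathwayi": "hwayi", then "hiwya".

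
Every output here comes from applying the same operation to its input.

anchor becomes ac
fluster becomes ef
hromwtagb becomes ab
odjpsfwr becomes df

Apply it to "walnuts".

al

Looking at the pairs, the operation is to sort the characters into alphabetical order, then keep only the first 2 characters.
On "walnuts": the first step gives "alnstuw", and the second then gives "al".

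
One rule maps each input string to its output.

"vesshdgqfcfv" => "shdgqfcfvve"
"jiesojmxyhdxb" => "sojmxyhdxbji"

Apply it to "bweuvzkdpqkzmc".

uvzkdpqkzmcbw

Each output is the input with this applied: move the first 3 characters to the end (rotate left by 3), then delete the last character.
Applying both steps to "bweuvzkdpqkzmc": "uvzkdpqkzmcbwe", then "uvzkdpqkzmcbw".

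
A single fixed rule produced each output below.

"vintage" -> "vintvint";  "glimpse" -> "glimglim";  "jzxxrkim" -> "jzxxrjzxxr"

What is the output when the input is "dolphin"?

In each case the input is transformed by: delete the last 3 characters, then write the whole string twice.
Starting from "dolphin": after the first operation, "dolp"; after the second, "dolpdolp".

dolpdolp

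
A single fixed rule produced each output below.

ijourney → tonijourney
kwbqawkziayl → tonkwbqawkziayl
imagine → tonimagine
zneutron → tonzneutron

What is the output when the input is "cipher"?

toncipher

In each case the input is transformed by: prepend "ton".
On "cipher" that produces "toncipher".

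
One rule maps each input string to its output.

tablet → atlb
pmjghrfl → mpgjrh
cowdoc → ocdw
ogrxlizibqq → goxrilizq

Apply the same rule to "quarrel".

uqrae

Looking at the pairs, the operation is to swap each adjacent pair of characters (1↔2, 3↔4, ...), then delete the last 2 characters.
Starting from "quarrel": after the first operation, "uqraerl"; after the second, "uqrae".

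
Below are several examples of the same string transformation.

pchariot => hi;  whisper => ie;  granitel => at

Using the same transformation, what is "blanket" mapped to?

Looking at the pairs, the operation is to keep one character in every 3, starting at position 3 (positions 3rd, 6th, 9th, ...).
For "blanket" the result is "ae".

ae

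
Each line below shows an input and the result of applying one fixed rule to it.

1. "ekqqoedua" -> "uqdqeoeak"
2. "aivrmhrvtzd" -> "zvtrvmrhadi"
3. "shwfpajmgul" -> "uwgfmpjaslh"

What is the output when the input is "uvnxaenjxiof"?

onixxajenufv

The pattern: take characters alternately from the front and the back (1st, last, 2nd, 2nd-last, ...), then move the first 3 characters to the end (rotate left by 3).
Applying both steps to "uvnxaenjxiof": "ufvonixxajen", then "onixxajenufv".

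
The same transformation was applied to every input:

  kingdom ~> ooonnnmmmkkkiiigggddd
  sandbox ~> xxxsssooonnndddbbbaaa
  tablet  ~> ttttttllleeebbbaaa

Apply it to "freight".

What's happening: sort the characters into reverse alphabetical order, then repeat every character 3 times.
On "freight": the first step gives "trihgfe", and the second then gives "tttrrriiihhhgggfffeee".
(Check on "tablet": → "ttleba" → "ttttttllleeebbbaaa" ✓)

tttrrriiihhhgggfffeee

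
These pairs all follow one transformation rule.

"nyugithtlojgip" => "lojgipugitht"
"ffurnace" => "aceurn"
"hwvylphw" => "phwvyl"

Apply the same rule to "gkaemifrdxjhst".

Rule — delete the first 2 characters, then swap the front and back halves of the string.
"gkaemifrdxjhst" → "aemifrdxjhst" → "dxjhstaemifr".

dxjhstaemifr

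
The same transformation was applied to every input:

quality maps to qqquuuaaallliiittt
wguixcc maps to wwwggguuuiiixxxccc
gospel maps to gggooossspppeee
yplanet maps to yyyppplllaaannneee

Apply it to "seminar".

ssseeemmmiiinnnaaa

Each output is the input with this applied: repeat every character 3 times, then delete the last 3 characters.
For "seminar" the result is "ssseeemmmiiinnnaaa".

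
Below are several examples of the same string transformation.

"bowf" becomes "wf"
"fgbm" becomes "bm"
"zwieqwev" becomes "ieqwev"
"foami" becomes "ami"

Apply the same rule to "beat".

Looking at the pairs, the operation is to delete the first 2 characters.
Applying that to "beat" gives "at".

at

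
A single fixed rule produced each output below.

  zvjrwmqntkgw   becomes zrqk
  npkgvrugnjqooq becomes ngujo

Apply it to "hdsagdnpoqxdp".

hanqp

The rule is to keep one character in every 3, starting at position 1 (positions 1st, 4th, 7th, ...).
For "hdsagdnpoqxdp" the result is "hanqp".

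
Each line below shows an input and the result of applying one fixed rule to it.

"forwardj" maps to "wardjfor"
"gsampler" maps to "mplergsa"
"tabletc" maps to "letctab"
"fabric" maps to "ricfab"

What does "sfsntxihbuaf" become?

Each output is the input with this applied: move the first 3 characters to the end (rotate left by 3).
Applying that to "sfsntxihbuaf" gives "ntxihbuafsfs".

ntxihbuafsfs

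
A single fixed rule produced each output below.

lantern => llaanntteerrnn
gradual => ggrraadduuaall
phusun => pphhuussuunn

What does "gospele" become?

ggoossppeellee

What's happening: double every character.
Doing the same to "gospele": "ggoossppeellee".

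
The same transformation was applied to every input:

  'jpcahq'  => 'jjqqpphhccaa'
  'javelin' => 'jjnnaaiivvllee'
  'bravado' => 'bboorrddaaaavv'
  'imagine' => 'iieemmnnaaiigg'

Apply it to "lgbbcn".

Looking at the pairs, the operation is to take characters alternately from the front and the back (1st, last, 2nd, 2nd-last, ...), then double every character.
On "lgbbcn" that produces "llnnggccbbbb".

llnnggccbbbb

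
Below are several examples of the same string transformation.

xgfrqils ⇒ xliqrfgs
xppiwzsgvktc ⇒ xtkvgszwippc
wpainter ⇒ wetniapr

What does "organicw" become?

The pattern: reverse the string, then swap the first and last characters.
For "organicw" the result is "ocinagrw".

ocinagrw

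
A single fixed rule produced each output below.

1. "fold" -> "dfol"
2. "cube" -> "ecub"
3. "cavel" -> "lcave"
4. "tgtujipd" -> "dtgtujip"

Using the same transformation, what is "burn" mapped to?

The rule is to move the last character to the front.
For "burn" the result is "nbur".

nbur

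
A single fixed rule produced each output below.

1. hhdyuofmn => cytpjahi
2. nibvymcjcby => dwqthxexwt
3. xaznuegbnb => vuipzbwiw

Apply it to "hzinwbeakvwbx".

Looking at the pairs, the operation is to shift every letter 5 places backward in the alphabet (wrapping around), then delete the first character.
For "hzinwbeakvwbx" the result is "udirwzvfqrws".
(Check on "hhdyuofmn": → "ccytpjahi" → "cytpjahi" ✓)

udirwzvfqrws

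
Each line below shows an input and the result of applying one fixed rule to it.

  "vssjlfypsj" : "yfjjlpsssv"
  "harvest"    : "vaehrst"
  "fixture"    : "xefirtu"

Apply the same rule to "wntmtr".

Looking at the pairs, the operation is to sort the characters into alphabetical order, then move the last character to the front.
For "wntmtr", step one produces "mnrttw"; step two turns that into "wmnrtt".

wmnrtt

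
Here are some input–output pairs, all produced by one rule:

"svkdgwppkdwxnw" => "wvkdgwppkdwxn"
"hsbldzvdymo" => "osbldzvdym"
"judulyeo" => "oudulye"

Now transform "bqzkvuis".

Each output is the input with this applied: delete the first character, then move the last character to the front.
So "bqzkvuis" becomes "sqzkvui".

sqzkvui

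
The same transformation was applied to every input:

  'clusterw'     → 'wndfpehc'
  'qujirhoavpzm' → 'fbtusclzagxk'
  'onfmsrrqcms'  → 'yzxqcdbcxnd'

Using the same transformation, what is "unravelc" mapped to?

yflcpgnw

The transformation: shift every letter 11 places forward in the alphabet (wrapping around), then swap each adjacent pair of characters (1↔2, 3↔4, ...).
"unravelc" → "yflcpgnw".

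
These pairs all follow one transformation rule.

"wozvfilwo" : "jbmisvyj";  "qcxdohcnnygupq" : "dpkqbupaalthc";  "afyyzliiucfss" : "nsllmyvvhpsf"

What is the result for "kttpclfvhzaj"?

The transformation: delete the last character, then shift every letter 13 places forward in the alphabet (wrapping around) — i.e. ROT13.
Doing the same to "kttpclfvhzaj": "xggcpysiumn".

xggcpysiumn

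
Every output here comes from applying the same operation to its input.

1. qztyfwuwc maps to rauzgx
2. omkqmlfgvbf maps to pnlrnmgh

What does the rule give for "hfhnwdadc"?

The transformation: delete the last 3 characters, then shift every letter 1 place forward in the alphabet (wrapping around).
For "hfhnwdadc", step one produces "hfhnwd"; step two turns that into "igioxe".

igioxe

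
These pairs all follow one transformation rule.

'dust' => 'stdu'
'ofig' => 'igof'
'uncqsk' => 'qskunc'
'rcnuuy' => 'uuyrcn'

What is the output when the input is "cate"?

teca

What's happening: swap the front and back halves of the string.
"cate" → "teca".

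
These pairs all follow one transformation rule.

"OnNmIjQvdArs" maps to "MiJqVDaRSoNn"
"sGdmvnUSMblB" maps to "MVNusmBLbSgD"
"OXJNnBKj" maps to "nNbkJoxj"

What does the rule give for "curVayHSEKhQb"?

What's happening: move the first 3 characters to the end (rotate left by 3), then flip the case of every letter.
For "curVayHSEKhQb", step one produces "VayHSEKhQbcur"; step two turns that into "vAYhsekHqBCUR".

vAYhsekHqBCUR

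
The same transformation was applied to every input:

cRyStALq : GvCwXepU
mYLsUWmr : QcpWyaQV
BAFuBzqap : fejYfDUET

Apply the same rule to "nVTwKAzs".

RzxAoeDW

The rule is to shift every letter 4 places forward in the alphabet (wrapping around), then flip the case of every letter.
Doing the same to "nVTwKAzs": "RzxAoeDW".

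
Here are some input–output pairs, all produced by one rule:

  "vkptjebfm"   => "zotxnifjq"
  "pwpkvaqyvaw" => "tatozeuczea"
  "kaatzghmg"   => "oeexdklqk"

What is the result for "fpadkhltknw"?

The transformation: shift every letter 4 places forward in the alphabet (wrapping around).
"fpadkhltknw" → "jteholpxora".

jteholpxora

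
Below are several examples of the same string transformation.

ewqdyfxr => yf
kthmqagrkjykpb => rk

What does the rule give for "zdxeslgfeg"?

lg

The transformation: swap the front and back halves of the string, then keep only the first 2 characters.
Working it through for "zdxeslgfeg": intermediate "lgfegzdxes", final "lg".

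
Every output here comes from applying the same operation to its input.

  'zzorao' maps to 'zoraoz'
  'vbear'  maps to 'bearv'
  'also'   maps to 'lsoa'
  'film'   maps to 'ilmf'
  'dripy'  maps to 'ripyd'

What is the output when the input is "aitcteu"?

itcteua

In each case the input is transformed by: move the first character to the end.
On "aitcteu" that produces "itcteua".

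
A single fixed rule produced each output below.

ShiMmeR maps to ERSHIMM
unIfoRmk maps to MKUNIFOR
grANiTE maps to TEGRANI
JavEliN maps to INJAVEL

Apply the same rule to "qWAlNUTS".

What's happening: move the last 2 characters to the front (rotate right by 2), then convert every letter to uppercase.
Starting from "qWAlNUTS": after the first operation, "TSqWAlNU"; after the second, "TSQWALNU".
(Check on "grANiTE": → "TEgrANi" → "TEGRANI" ✓)

TSQWALNU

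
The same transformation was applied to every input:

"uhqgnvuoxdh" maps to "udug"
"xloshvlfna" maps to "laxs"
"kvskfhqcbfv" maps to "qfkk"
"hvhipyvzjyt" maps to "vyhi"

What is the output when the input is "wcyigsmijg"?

Looking at the pairs, the operation is to keep one character in every 3, starting at position 1 (positions 1st, 4th, 7th, ...), then move the first 2 characters to the end (rotate left by 2).
On "wcyigsmijg": the first step gives "wimg", and the second then gives "mgwi".

mgwi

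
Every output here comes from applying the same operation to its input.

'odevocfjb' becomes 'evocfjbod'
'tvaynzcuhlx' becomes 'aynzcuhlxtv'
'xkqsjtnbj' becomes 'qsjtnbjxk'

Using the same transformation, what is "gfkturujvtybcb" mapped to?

The transformation: move the first 2 characters to the end (rotate left by 2).
For "gfkturujvtybcb" the result is "kturujvtybcbgf".

kturujvtybcbgf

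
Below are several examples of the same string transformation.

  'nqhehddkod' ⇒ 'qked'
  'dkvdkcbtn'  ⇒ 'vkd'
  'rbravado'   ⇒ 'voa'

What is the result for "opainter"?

The transformation: sort the characters into reverse alphabetical order, then keep one character in every 3, starting at position 1 (positions 1st, 4th, 7th, ...).
Applying both steps to "opainter": "trponiea", then "toe".

toe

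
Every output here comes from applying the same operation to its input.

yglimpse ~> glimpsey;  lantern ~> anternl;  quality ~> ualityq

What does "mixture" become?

Looking at the pairs, the operation is to move the first character to the end.
"mixture" → "ixturem".

ixturem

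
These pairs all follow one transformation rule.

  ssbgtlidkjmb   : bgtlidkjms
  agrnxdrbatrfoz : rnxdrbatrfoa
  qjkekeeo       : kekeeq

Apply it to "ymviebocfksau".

In each case the input is transformed by: swap the first and last characters, then delete the first 2 characters.
For "ymviebocfksau", step one produces "umviebocfksay"; step two turns that into "viebocfksay".

viebocfksay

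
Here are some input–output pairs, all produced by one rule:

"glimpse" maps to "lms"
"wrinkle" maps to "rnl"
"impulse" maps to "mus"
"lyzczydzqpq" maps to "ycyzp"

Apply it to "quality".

ult

What's happening: keep every other character starting from the second (positions 2nd, 4th, 6th, ...).
Doing the same to "quality": "ult".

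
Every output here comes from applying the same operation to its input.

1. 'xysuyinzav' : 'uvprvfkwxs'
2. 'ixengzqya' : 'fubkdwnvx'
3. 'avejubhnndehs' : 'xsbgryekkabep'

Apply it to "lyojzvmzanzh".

ivlgwsjwxkwe

Looking at the pairs, the operation is to shift every letter 3 places backward in the alphabet (wrapping around).
"lyojzvmzanzh" → "ivlgwsjwxkwe".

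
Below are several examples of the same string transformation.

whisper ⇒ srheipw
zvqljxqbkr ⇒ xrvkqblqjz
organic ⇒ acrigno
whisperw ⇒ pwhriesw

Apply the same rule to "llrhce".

What's happening: take characters alternately from the front and the back (1st, last, 2nd, 2nd-last, ...), then swap the first and last characters.
"llrhce" → "helcrl".

helcrl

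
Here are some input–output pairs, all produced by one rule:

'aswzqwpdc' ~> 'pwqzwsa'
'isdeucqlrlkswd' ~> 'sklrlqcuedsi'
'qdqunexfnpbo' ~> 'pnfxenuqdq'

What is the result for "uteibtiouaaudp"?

In each case the input is transformed by: reverse the string, then delete the first 2 characters.
"uteibtiouaaudp" → "pduaauoitbietu" → "uaauoitbietu".

uaauoitbietu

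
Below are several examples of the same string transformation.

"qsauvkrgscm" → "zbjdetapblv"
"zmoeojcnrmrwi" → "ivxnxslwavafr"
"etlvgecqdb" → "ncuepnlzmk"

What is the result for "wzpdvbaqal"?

fiymekjzju

In each case the input is transformed by: shift every letter 9 places forward in the alphabet (wrapping around).
"wzpdvbaqal" → "fiymekjzju".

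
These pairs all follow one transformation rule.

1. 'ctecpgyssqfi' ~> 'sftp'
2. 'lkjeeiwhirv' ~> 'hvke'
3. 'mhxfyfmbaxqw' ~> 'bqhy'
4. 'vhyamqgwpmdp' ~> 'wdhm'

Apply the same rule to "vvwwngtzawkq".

zkvn

In each case the input is transformed by: keep one character in every 3, starting at position 2 (positions 2nd, 5th, 8th, ...), then move the first 2 characters to the end (rotate left by 2).
Working it through for "vvwwngtzawkq": intermediate "vnzk", final "zkvn".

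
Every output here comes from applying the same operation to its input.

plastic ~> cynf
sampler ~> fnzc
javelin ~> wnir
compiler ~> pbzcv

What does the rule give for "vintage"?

The pattern: shift every letter 13 places forward in the alphabet (wrapping around) — i.e. ROT13, then delete the last 3 characters.
"vintage" → "ivag".

ivag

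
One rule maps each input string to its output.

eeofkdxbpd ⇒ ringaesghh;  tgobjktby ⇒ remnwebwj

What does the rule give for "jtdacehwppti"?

gdfhkzsswlmw

The rule is to shift every letter 3 places forward in the alphabet (wrapping around), then move the first 2 characters to the end (rotate left by 2).
Applying both steps to "jtdacehwppti": "mwgdfhkzsswl", then "gdfhkzsswlmw".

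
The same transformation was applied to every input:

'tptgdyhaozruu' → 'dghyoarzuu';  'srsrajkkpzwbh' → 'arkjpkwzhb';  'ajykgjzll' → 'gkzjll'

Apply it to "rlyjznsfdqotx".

The pattern: delete the first 3 characters, then swap each adjacent pair of characters (1↔2, 3↔4, ...).
"rlyjznsfdqotx" → "jznsfdqotx" → "zjsndfoqxt".

zjsndfoqxt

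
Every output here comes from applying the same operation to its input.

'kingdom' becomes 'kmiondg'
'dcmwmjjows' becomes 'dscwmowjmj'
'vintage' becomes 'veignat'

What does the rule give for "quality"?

qyutail

The transformation: take characters alternately from the front and the back (1st, last, 2nd, 2nd-last, ...).
So "quality" becomes "qyutail".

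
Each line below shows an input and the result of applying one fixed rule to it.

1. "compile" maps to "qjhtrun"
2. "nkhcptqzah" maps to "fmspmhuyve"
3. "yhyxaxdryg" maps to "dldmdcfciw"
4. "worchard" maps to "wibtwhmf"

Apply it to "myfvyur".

zwrdkad

Looking at the pairs, the operation is to move the last 2 characters to the front (rotate right by 2), then shift every letter 5 places forward in the alphabet (wrapping around).
On "myfvyur": the first step gives "urmyfvy", and the second then gives "zwrdkad".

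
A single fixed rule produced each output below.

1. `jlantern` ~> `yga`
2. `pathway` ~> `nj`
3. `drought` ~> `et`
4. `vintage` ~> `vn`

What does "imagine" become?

zv

Looking at the pairs, the operation is to shift every letter 13 places forward in the alphabet (wrapping around) — i.e. ROT13, then keep one character in every 3, starting at position 2 (positions 2nd, 5th, 8th, ...).
On "imagine": the first step gives "vzntvar", and the second then gives "zv".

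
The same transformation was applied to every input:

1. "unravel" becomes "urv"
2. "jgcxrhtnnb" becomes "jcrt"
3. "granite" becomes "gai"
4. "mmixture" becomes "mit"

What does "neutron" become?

nur

In each case the input is transformed by: keep every other character starting from the first (positions 1st, 3rd, 5th, ...), then delete the last character.
For "neutron" the result is "nur".
(Check on "jgcxrhtnnb": → "jcrtn" → "jcrt" ✓)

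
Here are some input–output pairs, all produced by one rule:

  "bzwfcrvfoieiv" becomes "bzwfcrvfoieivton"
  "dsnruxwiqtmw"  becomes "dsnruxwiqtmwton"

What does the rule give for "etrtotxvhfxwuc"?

etrtotxvhfxwucton

Rule — append "ton".
"etrtotxvhfxwuc" → "etrtotxvhfxwucton".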